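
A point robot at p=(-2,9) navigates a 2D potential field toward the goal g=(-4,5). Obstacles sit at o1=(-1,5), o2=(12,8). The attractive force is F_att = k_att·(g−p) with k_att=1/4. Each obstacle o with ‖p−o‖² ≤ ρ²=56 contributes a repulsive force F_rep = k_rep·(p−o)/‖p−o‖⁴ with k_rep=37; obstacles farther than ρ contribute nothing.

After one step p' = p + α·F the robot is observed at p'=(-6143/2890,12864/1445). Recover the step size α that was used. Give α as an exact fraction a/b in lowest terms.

α = 1/5

F_att = 1/4·(g−p) = 1/4·(-2,-4) = (-0.5000,-1.0000)
o1: d²=17 ≤ ρ²=56; F_rep = 37·(-1,4)/17² = (-0.1280,0.5121)
o2: d²=197 > ρ²=56 → inactive
F = F_att + ΣF_rep = (-0.6280,-0.4879)
Δp = p'−p = (-0.1256,-0.0976); α = Δx/Fx = (-363/2890) / (-363/578) = 1/5
check: Δy/Fy = (-141/1445) / (-141/289) = 1/5 ✓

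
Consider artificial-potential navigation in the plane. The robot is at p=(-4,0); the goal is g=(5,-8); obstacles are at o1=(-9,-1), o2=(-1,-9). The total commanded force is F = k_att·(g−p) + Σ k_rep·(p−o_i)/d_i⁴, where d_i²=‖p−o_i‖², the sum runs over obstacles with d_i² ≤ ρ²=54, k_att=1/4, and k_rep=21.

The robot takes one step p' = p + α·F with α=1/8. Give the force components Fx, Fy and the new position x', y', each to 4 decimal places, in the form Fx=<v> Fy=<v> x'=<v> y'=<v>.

Fx=2.4053 Fy=-1.9689 x'=-3.6993 y'=-0.2461

F_att = 1/4·(g−p) = 1/4·(9,-8) = (2.2500,-2.0000)
o1: d²=26 ≤ ρ²=54; F_rep = 21·(5,1)/26² = (0.1553,0.0311)
o2: d²=90 > ρ²=54 → inactive
F = F_att + ΣF_rep = (2.4053,-1.9689)
p' = p + 1/8·F = (-3.6993,-0.2461)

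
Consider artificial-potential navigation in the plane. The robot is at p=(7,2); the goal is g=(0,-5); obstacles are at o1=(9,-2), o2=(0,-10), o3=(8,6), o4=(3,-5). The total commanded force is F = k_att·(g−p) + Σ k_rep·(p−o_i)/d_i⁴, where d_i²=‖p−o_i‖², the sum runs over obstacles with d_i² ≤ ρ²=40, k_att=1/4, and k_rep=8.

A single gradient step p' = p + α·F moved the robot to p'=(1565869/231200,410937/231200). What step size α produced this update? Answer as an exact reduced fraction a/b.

F_att = 1/4·(g−p) = 1/4·(-7,-7) = (-1.7500,-1.7500)
o1: d²=20 ≤ ρ²=40; F_rep = 8·(-2,4)/20² = (-0.0400,0.0800)
o2: d²=193 > ρ²=40 → inactive
o3: d²=17 ≤ ρ²=40; F_rep = 8·(-1,-4)/17² = (-0.0277,-0.1107)
o4: d²=65 > ρ²=40 → inactive
F = F_att + ΣF_rep = (-1.8177,-1.7807)
Δp = p'−p = (-0.2272,-0.2226); α = Δx/Fx = (-52531/231200) / (-52531/28900) = 1/8
check: Δy/Fy = (-51463/231200) / (-51463/28900) = 1/8 ✓

α = 1/8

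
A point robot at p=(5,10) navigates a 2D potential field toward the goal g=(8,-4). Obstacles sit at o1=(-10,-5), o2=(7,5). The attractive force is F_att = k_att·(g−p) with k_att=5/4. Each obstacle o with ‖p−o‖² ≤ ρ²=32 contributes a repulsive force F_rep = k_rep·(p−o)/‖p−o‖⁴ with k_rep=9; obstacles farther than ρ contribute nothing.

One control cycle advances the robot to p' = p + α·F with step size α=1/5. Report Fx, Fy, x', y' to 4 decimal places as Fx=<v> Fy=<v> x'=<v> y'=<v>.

F_att = 5/4·(g−p) = 5/4·(3,-14) = (3.7500,-17.5000)
o1: d²=450 > ρ²=32 → inactive
o2: d²=29 ≤ ρ²=32; F_rep = 9·(-2,5)/29² = (-0.0214,0.0535)
F = F_att + ΣF_rep = (3.7286,-17.4465)
p' = p + 1/5·F = (5.7457,6.5107)

Fx=3.7286 Fy=-17.4465 x'=5.7457 y'=6.5107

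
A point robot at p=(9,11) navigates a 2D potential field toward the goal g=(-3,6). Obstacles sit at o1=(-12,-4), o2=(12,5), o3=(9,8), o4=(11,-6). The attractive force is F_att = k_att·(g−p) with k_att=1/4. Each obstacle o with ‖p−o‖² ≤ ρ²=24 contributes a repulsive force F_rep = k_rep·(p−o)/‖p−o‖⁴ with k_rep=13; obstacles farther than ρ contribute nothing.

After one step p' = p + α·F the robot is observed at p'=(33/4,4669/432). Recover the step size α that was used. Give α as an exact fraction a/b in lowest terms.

α = 1/4

F_att = 1/4·(g−p) = 1/4·(-12,-5) = (-3.0000,-1.2500)
o1: d²=666 > ρ²=24 → inactive
o2: d²=45 > ρ²=24 → inactive
o3: d²=9 ≤ ρ²=24; F_rep = 13·(0,3)/9² = (0.0000,0.4815)
o4: d²=293 > ρ²=24 → inactive
F = F_att + ΣF_rep = (-3.0000,-0.7685)
Δp = p'−p = (-0.7500,-0.1921); α = Δx/Fx = (-3/4) / (-3) = 1/4
check: Δy/Fy = (-83/432) / (-83/108) = 1/4 ✓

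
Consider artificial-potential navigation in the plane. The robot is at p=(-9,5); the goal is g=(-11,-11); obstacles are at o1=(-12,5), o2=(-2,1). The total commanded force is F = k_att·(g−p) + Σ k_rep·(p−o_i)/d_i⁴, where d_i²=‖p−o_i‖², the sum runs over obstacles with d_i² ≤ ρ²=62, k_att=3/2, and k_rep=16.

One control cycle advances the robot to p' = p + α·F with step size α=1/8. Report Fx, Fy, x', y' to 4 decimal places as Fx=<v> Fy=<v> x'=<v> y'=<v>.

Fx=-2.4074 Fy=-24.0000 x'=-9.3009 y'=2.0000

F_att = 3/2·(g−p) = 3/2·(-2,-16) = (-3.0000,-24.0000)
o1: d²=9 ≤ ρ²=62; F_rep = 16·(3,0)/9² = (0.5926,0.0000)
o2: d²=65 > ρ²=62 → inactive
F = F_att + ΣF_rep = (-2.4074,-24.0000)
p' = p + 1/8·F = (-9.3009,2.0000)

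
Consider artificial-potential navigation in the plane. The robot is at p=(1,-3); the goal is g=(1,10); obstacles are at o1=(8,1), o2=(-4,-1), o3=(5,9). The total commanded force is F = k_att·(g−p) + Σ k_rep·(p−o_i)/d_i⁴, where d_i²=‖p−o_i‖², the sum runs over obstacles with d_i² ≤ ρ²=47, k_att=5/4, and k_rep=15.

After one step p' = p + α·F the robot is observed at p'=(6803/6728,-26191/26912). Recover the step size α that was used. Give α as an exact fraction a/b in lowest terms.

F_att = 5/4·(g−p) = 5/4·(0,13) = (0.0000,16.2500)
o1: d²=65 > ρ²=47 → inactive
o2: d²=29 ≤ ρ²=47; F_rep = 15·(5,-2)/29² = (0.0892,-0.0357)
o3: d²=160 > ρ²=47 → inactive
F = F_att + ΣF_rep = (0.0892,16.2143)
Δp = p'−p = (0.0111,2.0268); α = Δx/Fx = (75/6728) / (75/841) = 1/8
check: Δy/Fy = (54545/26912) / (54545/3364) = 1/8 ✓

α = 1/8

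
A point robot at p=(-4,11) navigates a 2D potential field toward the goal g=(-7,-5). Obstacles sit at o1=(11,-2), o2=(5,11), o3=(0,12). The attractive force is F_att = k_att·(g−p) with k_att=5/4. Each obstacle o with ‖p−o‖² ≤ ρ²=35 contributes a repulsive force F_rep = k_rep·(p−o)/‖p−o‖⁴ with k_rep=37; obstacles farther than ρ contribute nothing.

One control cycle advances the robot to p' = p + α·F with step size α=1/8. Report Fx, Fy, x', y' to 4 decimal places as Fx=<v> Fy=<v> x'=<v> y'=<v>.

Fx=-4.2621 Fy=-20.1280 x'=-4.5328 y'=8.4840

F_att = 5/4·(g−p) = 5/4·(-3,-16) = (-3.7500,-20.0000)
o1: d²=394 > ρ²=35 → inactive
o2: d²=81 > ρ²=35 → inactive
o3: d²=17 ≤ ρ²=35; F_rep = 37·(-4,-1)/17² = (-0.5121,-0.1280)
F = F_att + ΣF_rep = (-4.2621,-20.1280)
p' = p + 1/8·F = (-4.5328,8.4840)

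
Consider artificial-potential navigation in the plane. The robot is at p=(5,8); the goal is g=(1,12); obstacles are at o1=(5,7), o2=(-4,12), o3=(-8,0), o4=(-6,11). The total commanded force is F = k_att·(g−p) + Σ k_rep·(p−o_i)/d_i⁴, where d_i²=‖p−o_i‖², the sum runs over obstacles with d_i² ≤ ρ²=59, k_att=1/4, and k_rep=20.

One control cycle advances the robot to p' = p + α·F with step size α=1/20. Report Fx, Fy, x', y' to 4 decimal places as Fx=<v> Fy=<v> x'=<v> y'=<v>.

Fx=-1.0000 Fy=21.0000 x'=4.9500 y'=9.0500

F_att = 1/4·(g−p) = 1/4·(-4,4) = (-1.0000,1.0000)
o1: d²=1 ≤ ρ²=59; F_rep = 20·(0,1)/1² = (0.0000,20.0000)
o2: d²=97 > ρ²=59 → inactive
o3: d²=233 > ρ²=59 → inactive
o4: d²=130 > ρ²=59 → inactive
F = F_att + ΣF_rep = (-1.0000,21.0000)
p' = p + 1/20·F = (4.9500,9.0500)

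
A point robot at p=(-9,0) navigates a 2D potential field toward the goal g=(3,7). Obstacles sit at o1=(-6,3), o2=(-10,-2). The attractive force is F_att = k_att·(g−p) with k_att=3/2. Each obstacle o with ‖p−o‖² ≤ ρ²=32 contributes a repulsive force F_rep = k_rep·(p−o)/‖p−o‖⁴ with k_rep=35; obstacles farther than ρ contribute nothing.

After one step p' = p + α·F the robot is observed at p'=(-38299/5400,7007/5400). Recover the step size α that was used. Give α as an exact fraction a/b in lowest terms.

F_att = 3/2·(g−p) = 3/2·(12,7) = (18.0000,10.5000)
o1: d²=18 ≤ ρ²=32; F_rep = 35·(-3,-3)/18² = (-0.3241,-0.3241)
o2: d²=5 ≤ ρ²=32; F_rep = 35·(1,2)/5² = (1.4000,2.8000)
F = F_att + ΣF_rep = (19.0759,12.9759)
Δp = p'−p = (1.9076,1.2976); α = Δx/Fx = (10301/5400) / (10301/540) = 1/10
check: Δy/Fy = (7007/5400) / (7007/540) = 1/10 ✓

α = 1/10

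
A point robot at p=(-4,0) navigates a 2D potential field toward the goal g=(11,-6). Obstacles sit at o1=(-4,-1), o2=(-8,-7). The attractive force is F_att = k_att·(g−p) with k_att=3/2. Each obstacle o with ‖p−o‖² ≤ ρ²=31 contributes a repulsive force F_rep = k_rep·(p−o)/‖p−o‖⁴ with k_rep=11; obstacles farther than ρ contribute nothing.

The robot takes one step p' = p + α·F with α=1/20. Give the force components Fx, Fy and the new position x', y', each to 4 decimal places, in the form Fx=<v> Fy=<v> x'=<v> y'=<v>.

F_att = 3/2·(g−p) = 3/2·(15,-6) = (22.5000,-9.0000)
o1: d²=1 ≤ ρ²=31; F_rep = 11·(0,1)/1² = (0.0000,11.0000)
o2: d²=65 > ρ²=31 → inactive
F = F_att + ΣF_rep = (22.5000,2.0000)
p' = p + 1/20·F = (-2.8750,0.1000)

Fx=22.5000 Fy=2.0000 x'=-2.8750 y'=0.1000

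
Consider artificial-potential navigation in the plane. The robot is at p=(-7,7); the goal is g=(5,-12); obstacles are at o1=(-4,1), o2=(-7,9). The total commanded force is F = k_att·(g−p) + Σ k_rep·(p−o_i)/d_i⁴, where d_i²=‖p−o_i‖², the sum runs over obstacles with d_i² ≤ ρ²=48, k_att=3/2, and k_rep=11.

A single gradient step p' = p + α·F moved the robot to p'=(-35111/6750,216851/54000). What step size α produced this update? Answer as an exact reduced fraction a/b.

α = 1/10

F_att = 3/2·(g−p) = 3/2·(12,-19) = (18.0000,-28.5000)
o1: d²=45 ≤ ρ²=48; F_rep = 11·(-3,6)/45² = (-0.0163,0.0326)
o2: d²=4 ≤ ρ²=48; F_rep = 11·(0,-2)/4² = (0.0000,-1.3750)
F = F_att + ΣF_rep = (17.9837,-29.8424)
Δp = p'−p = (1.7984,-2.9842); α = Δx/Fx = (12139/6750) / (12139/675) = 1/10
check: Δy/Fy = (-161149/54000) / (-161149/5400) = 1/10 ✓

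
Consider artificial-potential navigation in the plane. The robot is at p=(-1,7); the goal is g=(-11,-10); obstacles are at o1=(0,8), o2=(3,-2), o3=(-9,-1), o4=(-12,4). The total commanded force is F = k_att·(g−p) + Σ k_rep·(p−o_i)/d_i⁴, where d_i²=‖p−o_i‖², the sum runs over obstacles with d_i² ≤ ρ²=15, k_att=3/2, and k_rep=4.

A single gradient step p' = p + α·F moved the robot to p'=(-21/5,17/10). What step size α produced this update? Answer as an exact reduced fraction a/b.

F_att = 3/2·(g−p) = 3/2·(-10,-17) = (-15.0000,-25.5000)
o1: d²=2 ≤ ρ²=15; F_rep = 4·(-1,-1)/2² = (-1.0000,-1.0000)
o2: d²=97 > ρ²=15 → inactive
o3: d²=128 > ρ²=15 → inactive
o4: d²=130 > ρ²=15 → inactive
F = F_att + ΣF_rep = (-16.0000,-26.5000)
Δp = p'−p = (-3.2000,-5.3000); α = Δx/Fx = (-16/5) / (-16) = 1/5
check: Δy/Fy = (-53/10) / (-53/2) = 1/5 ✓

α = 1/5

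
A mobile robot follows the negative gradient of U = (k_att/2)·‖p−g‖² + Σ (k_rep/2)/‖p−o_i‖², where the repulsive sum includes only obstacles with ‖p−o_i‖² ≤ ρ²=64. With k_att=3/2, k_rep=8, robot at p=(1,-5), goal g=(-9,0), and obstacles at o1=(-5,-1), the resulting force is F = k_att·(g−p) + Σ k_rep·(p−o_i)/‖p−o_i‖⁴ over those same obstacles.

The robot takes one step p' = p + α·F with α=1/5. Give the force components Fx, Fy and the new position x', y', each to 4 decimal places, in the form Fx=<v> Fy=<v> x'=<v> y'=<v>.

Fx=-14.9822 Fy=7.4882 x'=-1.9964 y'=-3.5024

F_att = 3/2·(g−p) = 3/2·(-10,5) = (-15.0000,7.5000)
o1: d²=52 ≤ ρ²=64; F_rep = 8·(6,-4)/52² = (0.0178,-0.0118)
F = F_att + ΣF_rep = (-14.9822,7.4882)
p' = p + 1/5·F = (-1.9964,-3.5024)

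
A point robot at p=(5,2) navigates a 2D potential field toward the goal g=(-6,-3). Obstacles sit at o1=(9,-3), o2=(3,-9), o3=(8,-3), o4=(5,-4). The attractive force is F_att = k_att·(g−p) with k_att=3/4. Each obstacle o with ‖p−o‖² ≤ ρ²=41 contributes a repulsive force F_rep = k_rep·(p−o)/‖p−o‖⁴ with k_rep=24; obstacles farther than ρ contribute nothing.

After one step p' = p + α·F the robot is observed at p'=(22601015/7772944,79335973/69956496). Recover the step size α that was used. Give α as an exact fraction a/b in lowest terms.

F_att = 3/4·(g−p) = 3/4·(-11,-5) = (-8.2500,-3.7500)
o1: d²=41 ≤ ρ²=41; F_rep = 24·(-4,5)/41² = (-0.0571,0.0714)
o2: d²=125 > ρ²=41 → inactive
o3: d²=34 ≤ ρ²=41; F_rep = 24·(-3,5)/34² = (-0.0623,0.1038)
o4: d²=36 ≤ ρ²=41; F_rep = 24·(0,6)/36² = (0.0000,0.1111)
F = F_att + ΣF_rep = (-8.3694,-3.4637)
Δp = p'−p = (-2.0923,-0.8659); α = Δx/Fx = (-16263705/7772944) / (-16263705/1943236) = 1/4
check: Δy/Fy = (-60577019/69956496) / (-60577019/17489124) = 1/4 ✓

α = 1/4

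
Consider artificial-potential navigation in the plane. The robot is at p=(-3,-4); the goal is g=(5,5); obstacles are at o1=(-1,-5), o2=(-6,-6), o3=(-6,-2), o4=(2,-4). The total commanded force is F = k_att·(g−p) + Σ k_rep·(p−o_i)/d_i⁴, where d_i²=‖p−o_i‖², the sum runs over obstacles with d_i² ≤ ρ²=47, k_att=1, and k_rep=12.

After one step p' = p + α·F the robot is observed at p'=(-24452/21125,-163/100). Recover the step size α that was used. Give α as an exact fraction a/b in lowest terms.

F_att = 1·(g−p) = 1·(8,9) = (8.0000,9.0000)
o1: d²=5 ≤ ρ²=47; F_rep = 12·(-2,1)/5² = (-0.9600,0.4800)
o2: d²=13 ≤ ρ²=47; F_rep = 12·(3,2)/13² = (0.2130,0.1420)
o3: d²=13 ≤ ρ²=47; F_rep = 12·(3,-2)/13² = (0.2130,-0.1420)
o4: d²=25 ≤ ρ²=47; F_rep = 12·(-5,0)/25² = (-0.0960,0.0000)
F = F_att + ΣF_rep = (7.3700,9.4800)
Δp = p'−p = (1.8425,2.3700); α = Δx/Fx = (38923/21125) / (155692/21125) = 1/4
check: Δy/Fy = (237/100) / (237/25) = 1/4 ✓

α = 1/4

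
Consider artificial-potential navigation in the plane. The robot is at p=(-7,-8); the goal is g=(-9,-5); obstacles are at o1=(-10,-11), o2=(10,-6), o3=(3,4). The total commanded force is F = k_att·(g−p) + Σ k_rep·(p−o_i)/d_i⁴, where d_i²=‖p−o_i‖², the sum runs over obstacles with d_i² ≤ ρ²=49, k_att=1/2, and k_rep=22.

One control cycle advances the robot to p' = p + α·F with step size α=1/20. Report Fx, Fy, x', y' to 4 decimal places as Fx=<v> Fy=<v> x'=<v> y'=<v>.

Fx=-0.7963 Fy=1.7037 x'=-7.0398 y'=-7.9148

F_att = 1/2·(g−p) = 1/2·(-2,3) = (-1.0000,1.5000)
o1: d²=18 ≤ ρ²=49; F_rep = 22·(3,3)/18² = (0.2037,0.2037)
o2: d²=293 > ρ²=49 → inactive
o3: d²=244 > ρ²=49 → inactive
F = F_att + ΣF_rep = (-0.7963,1.7037)
p' = p + 1/20·F = (-7.0398,-7.9148)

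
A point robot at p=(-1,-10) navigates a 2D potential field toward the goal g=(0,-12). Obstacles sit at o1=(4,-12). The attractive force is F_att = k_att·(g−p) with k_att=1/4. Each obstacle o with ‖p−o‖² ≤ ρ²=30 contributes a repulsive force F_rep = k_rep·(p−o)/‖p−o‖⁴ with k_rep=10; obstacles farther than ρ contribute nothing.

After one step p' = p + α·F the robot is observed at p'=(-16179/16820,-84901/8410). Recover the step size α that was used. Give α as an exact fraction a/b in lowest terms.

α = 1/5

F_att = 1/4·(g−p) = 1/4·(1,-2) = (0.2500,-0.5000)
o1: d²=29 ≤ ρ²=30; F_rep = 10·(-5,2)/29² = (-0.0595,0.0238)
F = F_att + ΣF_rep = (0.1905,-0.4762)
Δp = p'−p = (0.0381,-0.0952); α = Δx/Fx = (641/16820) / (641/3364) = 1/5
check: Δy/Fy = (-801/8410) / (-801/1682) = 1/5 ✓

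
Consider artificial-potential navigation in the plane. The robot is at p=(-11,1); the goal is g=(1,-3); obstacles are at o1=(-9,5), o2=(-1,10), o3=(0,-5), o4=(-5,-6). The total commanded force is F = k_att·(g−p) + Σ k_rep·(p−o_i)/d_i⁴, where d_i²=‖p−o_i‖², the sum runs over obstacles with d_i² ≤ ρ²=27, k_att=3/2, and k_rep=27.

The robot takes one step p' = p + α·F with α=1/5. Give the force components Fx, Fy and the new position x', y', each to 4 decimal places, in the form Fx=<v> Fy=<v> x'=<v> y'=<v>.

Fx=17.8650 Fy=-6.2700 x'=-7.4270 y'=-0.2540

F_att = 3/2·(g−p) = 3/2·(12,-4) = (18.0000,-6.0000)
o1: d²=20 ≤ ρ²=27; F_rep = 27·(-2,-4)/20² = (-0.1350,-0.2700)
o2: d²=181 > ρ²=27 → inactive
o3: d²=157 > ρ²=27 → inactive
o4: d²=85 > ρ²=27 → inactive
F = F_att + ΣF_rep = (17.8650,-6.2700)
p' = p + 1/5·F = (-7.4270,-0.2540)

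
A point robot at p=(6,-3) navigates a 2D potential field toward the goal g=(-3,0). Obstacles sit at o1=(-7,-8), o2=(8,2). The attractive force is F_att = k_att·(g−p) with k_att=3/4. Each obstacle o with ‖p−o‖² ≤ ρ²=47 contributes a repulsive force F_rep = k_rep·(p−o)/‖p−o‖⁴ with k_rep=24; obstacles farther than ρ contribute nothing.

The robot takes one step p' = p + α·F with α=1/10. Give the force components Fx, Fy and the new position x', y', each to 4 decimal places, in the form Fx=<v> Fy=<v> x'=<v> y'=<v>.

F_att = 3/4·(g−p) = 3/4·(-9,3) = (-6.7500,2.2500)
o1: d²=194 > ρ²=47 → inactive
o2: d²=29 ≤ ρ²=47; F_rep = 24·(-2,-5)/29² = (-0.0571,-0.1427)
F = F_att + ΣF_rep = (-6.8071,2.1073)
p' = p + 1/10·F = (5.3193,-2.7893)

Fx=-6.8071 Fy=2.1073 x'=5.3193 y'=-2.7893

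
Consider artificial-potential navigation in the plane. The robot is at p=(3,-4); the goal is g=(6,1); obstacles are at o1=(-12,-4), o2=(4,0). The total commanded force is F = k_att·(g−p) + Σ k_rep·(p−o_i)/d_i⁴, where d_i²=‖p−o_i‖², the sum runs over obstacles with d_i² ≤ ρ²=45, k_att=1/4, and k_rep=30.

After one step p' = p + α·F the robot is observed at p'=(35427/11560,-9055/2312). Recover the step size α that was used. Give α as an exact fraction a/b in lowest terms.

α = 1/10

F_att = 1/4·(g−p) = 1/4·(3,5) = (0.7500,1.2500)
o1: d²=225 > ρ²=45 → inactive
o2: d²=17 ≤ ρ²=45; F_rep = 30·(-1,-4)/17² = (-0.1038,-0.4152)
F = F_att + ΣF_rep = (0.6462,0.8348)
Δp = p'−p = (0.0646,0.0835); α = Δx/Fx = (747/11560) / (747/1156) = 1/10
check: Δy/Fy = (193/2312) / (965/1156) = 1/10 ✓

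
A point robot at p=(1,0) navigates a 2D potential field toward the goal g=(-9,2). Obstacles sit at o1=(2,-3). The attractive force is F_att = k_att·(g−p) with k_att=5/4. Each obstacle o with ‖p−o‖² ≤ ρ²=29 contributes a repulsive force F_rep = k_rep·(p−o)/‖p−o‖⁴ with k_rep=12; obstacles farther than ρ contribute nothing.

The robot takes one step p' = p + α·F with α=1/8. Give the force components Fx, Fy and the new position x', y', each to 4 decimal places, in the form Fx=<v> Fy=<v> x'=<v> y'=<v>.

Fx=-12.6200 Fy=2.8600 x'=-0.5775 y'=0.3575

F_att = 5/4·(g−p) = 5/4·(-10,2) = (-12.5000,2.5000)
o1: d²=10 ≤ ρ²=29; F_rep = 12·(-1,3)/10² = (-0.1200,0.3600)
F = F_att + ΣF_rep = (-12.6200,2.8600)
p' = p + 1/8·F = (-0.5775,0.3575)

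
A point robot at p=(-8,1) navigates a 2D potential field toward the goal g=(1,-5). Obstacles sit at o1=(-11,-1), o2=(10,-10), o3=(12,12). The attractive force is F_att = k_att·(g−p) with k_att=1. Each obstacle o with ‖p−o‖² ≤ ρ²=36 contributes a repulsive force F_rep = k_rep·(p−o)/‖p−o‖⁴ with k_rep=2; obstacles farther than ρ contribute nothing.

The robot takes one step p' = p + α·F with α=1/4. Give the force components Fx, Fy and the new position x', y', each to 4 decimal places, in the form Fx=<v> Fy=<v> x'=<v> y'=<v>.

Fx=9.0355 Fy=-5.9763 x'=-5.7411 y'=-0.4941

F_att = 1·(g−p) = 1·(9,-6) = (9.0000,-6.0000)
o1: d²=13 ≤ ρ²=36; F_rep = 2·(3,2)/13² = (0.0355,0.0237)
o2: d²=445 > ρ²=36 → inactive
o3: d²=521 > ρ²=36 → inactive
F = F_att + ΣF_rep = (9.0355,-5.9763)
p' = p + 1/4·F = (-5.7411,-0.4941)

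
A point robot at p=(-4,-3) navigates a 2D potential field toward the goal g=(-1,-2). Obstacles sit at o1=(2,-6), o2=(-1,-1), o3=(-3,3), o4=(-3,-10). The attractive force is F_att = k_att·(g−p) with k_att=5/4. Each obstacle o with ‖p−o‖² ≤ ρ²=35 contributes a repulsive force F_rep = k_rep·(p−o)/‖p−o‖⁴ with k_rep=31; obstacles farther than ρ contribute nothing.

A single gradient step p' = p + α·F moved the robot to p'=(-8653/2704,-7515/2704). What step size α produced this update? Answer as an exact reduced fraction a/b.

F_att = 5/4·(g−p) = 5/4·(3,1) = (3.7500,1.2500)
o1: d²=45 > ρ²=35 → inactive
o2: d²=13 ≤ ρ²=35; F_rep = 31·(-3,-2)/13² = (-0.5503,-0.3669)
o3: d²=37 > ρ²=35 → inactive
o4: d²=50 > ρ²=35 → inactive
F = F_att + ΣF_rep = (3.1997,0.8831)
Δp = p'−p = (0.7999,0.2208); α = Δx/Fx = (2163/2704) / (2163/676) = 1/4
check: Δy/Fy = (597/2704) / (597/676) = 1/4 ✓

α = 1/4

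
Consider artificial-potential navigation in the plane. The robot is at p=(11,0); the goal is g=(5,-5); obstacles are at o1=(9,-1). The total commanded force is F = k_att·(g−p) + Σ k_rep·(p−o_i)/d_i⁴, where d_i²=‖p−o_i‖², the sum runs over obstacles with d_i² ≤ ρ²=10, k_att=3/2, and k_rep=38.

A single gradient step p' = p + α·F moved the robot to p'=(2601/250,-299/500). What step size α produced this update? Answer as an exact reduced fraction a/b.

α = 1/10

F_att = 3/2·(g−p) = 3/2·(-6,-5) = (-9.0000,-7.5000)
o1: d²=5 ≤ ρ²=10; F_rep = 38·(2,1)/5² = (3.0400,1.5200)
F = F_att + ΣF_rep = (-5.9600,-5.9800)
Δp = p'−p = (-0.5960,-0.5980); α = Δx/Fx = (-149/250) / (-149/25) = 1/10
check: Δy/Fy = (-299/500) / (-299/50) = 1/10 ✓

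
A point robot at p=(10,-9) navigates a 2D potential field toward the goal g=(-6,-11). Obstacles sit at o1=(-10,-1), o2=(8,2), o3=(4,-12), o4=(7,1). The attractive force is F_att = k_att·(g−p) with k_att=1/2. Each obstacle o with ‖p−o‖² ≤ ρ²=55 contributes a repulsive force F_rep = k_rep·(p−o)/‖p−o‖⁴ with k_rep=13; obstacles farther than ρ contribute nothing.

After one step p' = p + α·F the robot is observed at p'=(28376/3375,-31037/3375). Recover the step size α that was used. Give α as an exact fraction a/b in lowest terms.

F_att = 1/2·(g−p) = 1/2·(-16,-2) = (-8.0000,-1.0000)
o1: d²=464 > ρ²=55 → inactive
o2: d²=125 > ρ²=55 → inactive
o3: d²=45 ≤ ρ²=55; F_rep = 13·(6,3)/45² = (0.0385,0.0193)
o4: d²=109 > ρ²=55 → inactive
F = F_att + ΣF_rep = (-7.9615,-0.9807)
Δp = p'−p = (-1.5923,-0.1961); α = Δx/Fx = (-5374/3375) / (-5374/675) = 1/5
check: Δy/Fy = (-662/3375) / (-662/675) = 1/5 ✓

α = 1/5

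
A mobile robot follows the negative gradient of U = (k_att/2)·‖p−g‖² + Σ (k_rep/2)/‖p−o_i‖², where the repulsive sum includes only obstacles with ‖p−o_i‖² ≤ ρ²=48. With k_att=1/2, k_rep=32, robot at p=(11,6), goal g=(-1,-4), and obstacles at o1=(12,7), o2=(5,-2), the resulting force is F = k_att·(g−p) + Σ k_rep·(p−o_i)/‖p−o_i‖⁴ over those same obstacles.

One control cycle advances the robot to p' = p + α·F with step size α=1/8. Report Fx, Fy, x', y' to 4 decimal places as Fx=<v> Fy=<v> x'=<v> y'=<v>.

Fx=-14.0000 Fy=-13.0000 x'=9.2500 y'=4.3750

F_att = 1/2·(g−p) = 1/2·(-12,-10) = (-6.0000,-5.0000)
o1: d²=2 ≤ ρ²=48; F_rep = 32·(-1,-1)/2² = (-8.0000,-8.0000)
o2: d²=100 > ρ²=48 → inactive
F = F_att + ΣF_rep = (-14.0000,-13.0000)
p' = p + 1/8·F = (9.2500,4.3750)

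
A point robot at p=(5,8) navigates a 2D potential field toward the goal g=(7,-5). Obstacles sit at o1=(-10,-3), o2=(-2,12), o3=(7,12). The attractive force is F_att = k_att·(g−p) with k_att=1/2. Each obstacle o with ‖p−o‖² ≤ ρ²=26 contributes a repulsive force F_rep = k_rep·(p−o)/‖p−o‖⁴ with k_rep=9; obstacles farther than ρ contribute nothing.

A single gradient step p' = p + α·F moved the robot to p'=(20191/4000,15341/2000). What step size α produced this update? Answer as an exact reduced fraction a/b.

F_att = 1/2·(g−p) = 1/2·(2,-13) = (1.0000,-6.5000)
o1: d²=346 > ρ²=26 → inactive
o2: d²=65 > ρ²=26 → inactive
o3: d²=20 ≤ ρ²=26; F_rep = 9·(-2,-4)/20² = (-0.0450,-0.0900)
F = F_att + ΣF_rep = (0.9550,-6.5900)
Δp = p'−p = (0.0478,-0.3295); α = Δx/Fx = (191/4000) / (191/200) = 1/20
check: Δy/Fy = (-659/2000) / (-659/100) = 1/20 ✓

α = 1/20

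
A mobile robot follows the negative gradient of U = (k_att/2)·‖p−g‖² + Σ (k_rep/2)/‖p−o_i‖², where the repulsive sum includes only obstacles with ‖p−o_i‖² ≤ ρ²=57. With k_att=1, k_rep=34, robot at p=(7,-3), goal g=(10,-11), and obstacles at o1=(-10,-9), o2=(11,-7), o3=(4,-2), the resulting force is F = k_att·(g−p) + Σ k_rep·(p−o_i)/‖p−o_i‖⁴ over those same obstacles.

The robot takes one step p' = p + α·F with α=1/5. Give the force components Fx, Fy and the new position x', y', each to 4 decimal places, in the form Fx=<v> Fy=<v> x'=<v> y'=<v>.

Fx=3.8872 Fy=-8.2072 x'=7.7774 y'=-4.6414

F_att = 1·(g−p) = 1·(3,-8) = (3.0000,-8.0000)
o1: d²=325 > ρ²=57 → inactive
o2: d²=32 ≤ ρ²=57; F_rep = 34·(-4,4)/32² = (-0.1328,0.1328)
o3: d²=10 ≤ ρ²=57; F_rep = 34·(3,-1)/10² = (1.0200,-0.3400)
F = F_att + ΣF_rep = (3.8872,-8.2072)
p' = p + 1/5·F = (7.7774,-4.6414)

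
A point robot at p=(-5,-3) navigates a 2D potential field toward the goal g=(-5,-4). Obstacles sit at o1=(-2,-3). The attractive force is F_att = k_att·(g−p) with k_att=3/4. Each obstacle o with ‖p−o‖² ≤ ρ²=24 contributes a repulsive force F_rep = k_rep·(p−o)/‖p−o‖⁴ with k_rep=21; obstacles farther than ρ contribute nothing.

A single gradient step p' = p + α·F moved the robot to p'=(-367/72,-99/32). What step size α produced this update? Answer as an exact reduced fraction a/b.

F_att = 3/4·(g−p) = 3/4·(0,-1) = (0.0000,-0.7500)
o1: d²=9 ≤ ρ²=24; F_rep = 21·(-3,0)/9² = (-0.7778,0.0000)
F = F_att + ΣF_rep = (-0.7778,-0.7500)
Δp = p'−p = (-0.0972,-0.0938); α = Δx/Fx = (-7/72) / (-7/9) = 1/8
check: Δy/Fy = (-3/32) / (-3/4) = 1/8 ✓

α = 1/8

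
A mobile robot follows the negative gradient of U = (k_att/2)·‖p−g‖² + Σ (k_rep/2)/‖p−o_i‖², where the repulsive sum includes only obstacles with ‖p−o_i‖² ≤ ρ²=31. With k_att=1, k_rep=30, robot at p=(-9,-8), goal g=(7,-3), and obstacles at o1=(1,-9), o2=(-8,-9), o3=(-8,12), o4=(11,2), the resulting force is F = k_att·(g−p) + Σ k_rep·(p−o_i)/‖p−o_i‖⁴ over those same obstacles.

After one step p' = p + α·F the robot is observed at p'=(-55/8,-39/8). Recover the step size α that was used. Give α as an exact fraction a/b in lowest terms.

F_att = 1·(g−p) = 1·(16,5) = (16.0000,5.0000)
o1: d²=101 > ρ²=31 → inactive
o2: d²=2 ≤ ρ²=31; F_rep = 30·(-1,1)/2² = (-7.5000,7.5000)
o3: d²=401 > ρ²=31 → inactive
o4: d²=500 > ρ²=31 → inactive
F = F_att + ΣF_rep = (8.5000,12.5000)
Δp = p'−p = (2.1250,3.1250); α = Δx/Fx = (17/8) / (17/2) = 1/4
check: Δy/Fy = (25/8) / (25/2) = 1/4 ✓

α = 1/4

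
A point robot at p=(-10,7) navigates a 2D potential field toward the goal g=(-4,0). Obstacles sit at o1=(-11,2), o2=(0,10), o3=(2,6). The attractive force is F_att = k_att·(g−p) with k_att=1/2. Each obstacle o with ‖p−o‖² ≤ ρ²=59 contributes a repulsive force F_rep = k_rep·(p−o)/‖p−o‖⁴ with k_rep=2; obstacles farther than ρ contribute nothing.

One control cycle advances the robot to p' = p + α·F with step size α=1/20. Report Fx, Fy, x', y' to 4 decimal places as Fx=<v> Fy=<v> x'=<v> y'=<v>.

F_att = 1/2·(g−p) = 1/2·(6,-7) = (3.0000,-3.5000)
o1: d²=26 ≤ ρ²=59; F_rep = 2·(1,5)/26² = (0.0030,0.0148)
o2: d²=109 > ρ²=59 → inactive
o3: d²=145 > ρ²=59 → inactive
F = F_att + ΣF_rep = (3.0030,-3.4852)
p' = p + 1/20·F = (-9.8499,6.8257)

Fx=3.0030 Fy=-3.4852 x'=-9.8499 y'=6.8257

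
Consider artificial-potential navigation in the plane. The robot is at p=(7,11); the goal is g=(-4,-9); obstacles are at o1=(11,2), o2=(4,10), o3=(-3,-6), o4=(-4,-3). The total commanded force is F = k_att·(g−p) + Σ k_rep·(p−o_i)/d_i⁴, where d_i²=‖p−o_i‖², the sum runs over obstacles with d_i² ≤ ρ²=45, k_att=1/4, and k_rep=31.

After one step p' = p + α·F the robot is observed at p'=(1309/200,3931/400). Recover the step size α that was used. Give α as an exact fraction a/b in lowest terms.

F_att = 1/4·(g−p) = 1/4·(-11,-20) = (-2.7500,-5.0000)
o1: d²=97 > ρ²=45 → inactive
o2: d²=10 ≤ ρ²=45; F_rep = 31·(3,1)/10² = (0.9300,0.3100)
o3: d²=389 > ρ²=45 → inactive
o4: d²=317 > ρ²=45 → inactive
F = F_att + ΣF_rep = (-1.8200,-4.6900)
Δp = p'−p = (-0.4550,-1.1725); α = Δx/Fx = (-91/200) / (-91/50) = 1/4
check: Δy/Fy = (-469/400) / (-469/100) = 1/4 ✓

α = 1/4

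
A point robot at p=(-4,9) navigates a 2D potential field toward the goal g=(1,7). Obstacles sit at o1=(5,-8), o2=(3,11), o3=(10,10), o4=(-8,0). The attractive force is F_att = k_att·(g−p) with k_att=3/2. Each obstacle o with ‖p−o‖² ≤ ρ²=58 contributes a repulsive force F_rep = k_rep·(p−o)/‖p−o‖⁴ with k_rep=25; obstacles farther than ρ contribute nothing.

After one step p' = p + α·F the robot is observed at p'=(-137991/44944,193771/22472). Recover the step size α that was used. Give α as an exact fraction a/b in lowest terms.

α = 1/8

F_att = 3/2·(g−p) = 3/2·(5,-2) = (7.5000,-3.0000)
o1: d²=370 > ρ²=58 → inactive
o2: d²=53 ≤ ρ²=58; F_rep = 25·(-7,-2)/53² = (-0.0623,-0.0178)
o3: d²=197 > ρ²=58 → inactive
o4: d²=97 > ρ²=58 → inactive
F = F_att + ΣF_rep = (7.4377,-3.0178)
Δp = p'−p = (0.9297,-0.3772); α = Δx/Fx = (41785/44944) / (41785/5618) = 1/8
check: Δy/Fy = (-8477/22472) / (-8477/2809) = 1/8 ✓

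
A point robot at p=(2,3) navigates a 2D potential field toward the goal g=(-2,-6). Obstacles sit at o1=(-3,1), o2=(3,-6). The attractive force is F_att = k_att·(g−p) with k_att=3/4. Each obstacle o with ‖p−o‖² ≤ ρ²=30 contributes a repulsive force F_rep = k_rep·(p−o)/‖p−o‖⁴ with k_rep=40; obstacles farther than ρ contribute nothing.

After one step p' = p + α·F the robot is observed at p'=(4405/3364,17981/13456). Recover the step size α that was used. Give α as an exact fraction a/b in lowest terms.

F_att = 3/4·(g−p) = 3/4·(-4,-9) = (-3.0000,-6.7500)
o1: d²=29 ≤ ρ²=30; F_rep = 40·(5,2)/29² = (0.2378,0.0951)
o2: d²=82 > ρ²=30 → inactive
F = F_att + ΣF_rep = (-2.7622,-6.6549)
Δp = p'−p = (-0.6905,-1.6637); α = Δx/Fx = (-2323/3364) / (-2323/841) = 1/4
check: Δy/Fy = (-22387/13456) / (-22387/3364) = 1/4 ✓

α = 1/4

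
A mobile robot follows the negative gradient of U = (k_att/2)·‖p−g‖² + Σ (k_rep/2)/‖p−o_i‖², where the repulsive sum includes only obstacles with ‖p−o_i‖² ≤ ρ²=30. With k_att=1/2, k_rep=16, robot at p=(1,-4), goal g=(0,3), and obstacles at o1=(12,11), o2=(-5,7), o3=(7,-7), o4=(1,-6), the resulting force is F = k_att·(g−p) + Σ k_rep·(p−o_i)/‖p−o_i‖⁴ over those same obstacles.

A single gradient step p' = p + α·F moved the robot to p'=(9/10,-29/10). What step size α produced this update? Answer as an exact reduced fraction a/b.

α = 1/5

F_att = 1/2·(g−p) = 1/2·(-1,7) = (-0.5000,3.5000)
o1: d²=346 > ρ²=30 → inactive
o2: d²=157 > ρ²=30 → inactive
o3: d²=45 > ρ²=30 → inactive
o4: d²=4 ≤ ρ²=30; F_rep = 16·(0,2)/4² = (0.0000,2.0000)
F = F_att + ΣF_rep = (-0.5000,5.5000)
Δp = p'−p = (-0.1000,1.1000); α = Δx/Fx = (-1/10) / (-1/2) = 1/5
check: Δy/Fy = (11/10) / (11/2) = 1/5 ✓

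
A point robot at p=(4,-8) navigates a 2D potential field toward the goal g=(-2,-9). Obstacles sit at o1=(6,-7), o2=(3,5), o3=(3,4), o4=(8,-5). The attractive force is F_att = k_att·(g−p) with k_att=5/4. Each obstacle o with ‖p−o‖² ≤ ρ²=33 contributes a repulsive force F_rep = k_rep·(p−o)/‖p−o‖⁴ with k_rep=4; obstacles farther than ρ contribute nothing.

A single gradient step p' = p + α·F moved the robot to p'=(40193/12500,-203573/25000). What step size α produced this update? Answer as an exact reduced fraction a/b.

F_att = 5/4·(g−p) = 5/4·(-6,-1) = (-7.5000,-1.2500)
o1: d²=5 ≤ ρ²=33; F_rep = 4·(-2,-1)/5² = (-0.3200,-0.1600)
o2: d²=170 > ρ²=33 → inactive
o3: d²=145 > ρ²=33 → inactive
o4: d²=25 ≤ ρ²=33; F_rep = 4·(-4,-3)/25² = (-0.0256,-0.0192)
F = F_att + ΣF_rep = (-7.8456,-1.4292)
Δp = p'−p = (-0.7846,-0.1429); α = Δx/Fx = (-9807/12500) / (-9807/1250) = 1/10
check: Δy/Fy = (-3573/25000) / (-3573/2500) = 1/10 ✓

α = 1/10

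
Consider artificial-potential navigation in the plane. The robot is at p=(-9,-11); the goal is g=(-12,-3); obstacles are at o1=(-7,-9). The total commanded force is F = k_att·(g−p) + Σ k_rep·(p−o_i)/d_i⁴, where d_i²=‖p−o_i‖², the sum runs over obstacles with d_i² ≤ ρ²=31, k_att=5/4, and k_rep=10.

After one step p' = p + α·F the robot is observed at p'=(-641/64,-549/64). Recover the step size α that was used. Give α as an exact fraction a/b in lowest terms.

α = 1/4

F_att = 5/4·(g−p) = 5/4·(-3,8) = (-3.7500,10.0000)
o1: d²=8 ≤ ρ²=31; F_rep = 10·(-2,-2)/8² = (-0.3125,-0.3125)
F = F_att + ΣF_rep = (-4.0625,9.6875)
Δp = p'−p = (-1.0156,2.4219); α = Δx/Fx = (-65/64) / (-65/16) = 1/4
check: Δy/Fy = (155/64) / (155/16) = 1/4 ✓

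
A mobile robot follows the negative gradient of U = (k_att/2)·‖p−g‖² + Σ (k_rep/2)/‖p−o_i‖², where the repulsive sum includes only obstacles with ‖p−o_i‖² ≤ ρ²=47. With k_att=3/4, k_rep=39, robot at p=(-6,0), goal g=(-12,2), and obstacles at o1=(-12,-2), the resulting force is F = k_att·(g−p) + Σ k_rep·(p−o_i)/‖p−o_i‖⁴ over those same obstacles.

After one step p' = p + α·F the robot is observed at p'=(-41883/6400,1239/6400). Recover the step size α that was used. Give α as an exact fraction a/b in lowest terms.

F_att = 3/4·(g−p) = 3/4·(-6,2) = (-4.5000,1.5000)
o1: d²=40 ≤ ρ²=47; F_rep = 39·(6,2)/40² = (0.1462,0.0488)
F = F_att + ΣF_rep = (-4.3537,1.5488)
Δp = p'−p = (-0.5442,0.1936); α = Δx/Fx = (-3483/6400) / (-3483/800) = 1/8
check: Δy/Fy = (1239/6400) / (1239/800) = 1/8 ✓

α = 1/8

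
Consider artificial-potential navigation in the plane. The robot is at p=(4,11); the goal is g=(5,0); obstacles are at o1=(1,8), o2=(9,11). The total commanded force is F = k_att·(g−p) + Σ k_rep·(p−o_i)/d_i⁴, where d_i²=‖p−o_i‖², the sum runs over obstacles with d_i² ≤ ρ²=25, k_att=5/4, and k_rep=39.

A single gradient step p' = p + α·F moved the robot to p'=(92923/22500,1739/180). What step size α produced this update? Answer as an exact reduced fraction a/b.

α = 1/10

F_att = 5/4·(g−p) = 5/4·(1,-11) = (1.2500,-13.7500)
o1: d²=18 ≤ ρ²=25; F_rep = 39·(3,3)/18² = (0.3611,0.3611)
o2: d²=25 ≤ ρ²=25; F_rep = 39·(-5,0)/25² = (-0.3120,0.0000)
F = F_att + ΣF_rep = (1.2991,-13.3889)
Δp = p'−p = (0.1299,-1.3389); α = Δx/Fx = (2923/22500) / (2923/2250) = 1/10
check: Δy/Fy = (-241/180) / (-241/18) = 1/10 ✓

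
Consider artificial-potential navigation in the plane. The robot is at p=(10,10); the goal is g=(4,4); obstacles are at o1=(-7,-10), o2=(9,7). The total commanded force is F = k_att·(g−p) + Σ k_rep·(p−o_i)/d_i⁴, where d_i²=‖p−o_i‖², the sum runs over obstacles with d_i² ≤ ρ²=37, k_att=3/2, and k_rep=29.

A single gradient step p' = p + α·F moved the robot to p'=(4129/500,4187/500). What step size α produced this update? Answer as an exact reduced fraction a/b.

α = 1/5

F_att = 3/2·(g−p) = 3/2·(-6,-6) = (-9.0000,-9.0000)
o1: d²=689 > ρ²=37 → inactive
o2: d²=10 ≤ ρ²=37; F_rep = 29·(1,3)/10² = (0.2900,0.8700)
F = F_att + ΣF_rep = (-8.7100,-8.1300)
Δp = p'−p = (-1.7420,-1.6260); α = Δx/Fx = (-871/500) / (-871/100) = 1/5
check: Δy/Fy = (-813/500) / (-813/100) = 1/5 ✓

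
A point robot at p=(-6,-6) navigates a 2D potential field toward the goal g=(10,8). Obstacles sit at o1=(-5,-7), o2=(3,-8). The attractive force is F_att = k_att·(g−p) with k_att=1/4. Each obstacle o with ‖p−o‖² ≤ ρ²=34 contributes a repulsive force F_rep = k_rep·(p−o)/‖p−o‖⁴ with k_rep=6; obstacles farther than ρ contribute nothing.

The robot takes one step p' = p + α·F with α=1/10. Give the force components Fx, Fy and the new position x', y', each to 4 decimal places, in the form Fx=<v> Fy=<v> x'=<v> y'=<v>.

F_att = 1/4·(g−p) = 1/4·(16,14) = (4.0000,3.5000)
o1: d²=2 ≤ ρ²=34; F_rep = 6·(-1,1)/2² = (-1.5000,1.5000)
o2: d²=85 > ρ²=34 → inactive
F = F_att + ΣF_rep = (2.5000,5.0000)
p' = p + 1/10·F = (-5.7500,-5.5000)

Fx=2.5000 Fy=5.0000 x'=-5.7500 y'=-5.5000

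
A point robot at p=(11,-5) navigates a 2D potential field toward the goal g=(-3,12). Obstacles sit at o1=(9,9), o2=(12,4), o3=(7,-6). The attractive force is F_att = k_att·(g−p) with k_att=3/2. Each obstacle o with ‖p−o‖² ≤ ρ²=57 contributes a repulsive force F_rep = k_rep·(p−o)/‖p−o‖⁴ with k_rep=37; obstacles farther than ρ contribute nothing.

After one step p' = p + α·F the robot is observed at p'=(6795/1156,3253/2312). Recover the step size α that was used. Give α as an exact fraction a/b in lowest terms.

F_att = 3/2·(g−p) = 3/2·(-14,17) = (-21.0000,25.5000)
o1: d²=200 > ρ²=57 → inactive
o2: d²=82 > ρ²=57 → inactive
o3: d²=17 ≤ ρ²=57; F_rep = 37·(4,1)/17² = (0.5121,0.1280)
F = F_att + ΣF_rep = (-20.4879,25.6280)
Δp = p'−p = (-5.1220,6.4070); α = Δx/Fx = (-5921/1156) / (-5921/289) = 1/4
check: Δy/Fy = (14813/2312) / (14813/578) = 1/4 ✓

α = 1/4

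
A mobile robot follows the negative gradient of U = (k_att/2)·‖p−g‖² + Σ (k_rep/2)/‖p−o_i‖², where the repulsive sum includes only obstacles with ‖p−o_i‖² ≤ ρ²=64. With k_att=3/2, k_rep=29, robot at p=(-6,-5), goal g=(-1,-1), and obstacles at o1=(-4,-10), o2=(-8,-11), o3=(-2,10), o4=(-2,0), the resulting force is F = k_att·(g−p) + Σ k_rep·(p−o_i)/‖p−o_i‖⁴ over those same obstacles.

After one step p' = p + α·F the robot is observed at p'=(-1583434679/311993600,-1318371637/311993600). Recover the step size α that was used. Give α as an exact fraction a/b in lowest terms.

F_att = 3/2·(g−p) = 3/2·(5,4) = (7.5000,6.0000)
o1: d²=29 ≤ ρ²=64; F_rep = 29·(-2,5)/29² = (-0.0690,0.1724)
o2: d²=40 ≤ ρ²=64; F_rep = 29·(2,6)/40² = (0.0362,0.1087)
o3: d²=241 > ρ²=64 → inactive
o4: d²=41 ≤ ρ²=64; F_rep = 29·(-4,-5)/41² = (-0.0690,-0.0863)
F = F_att + ΣF_rep = (7.3983,6.1949)
Δp = p'−p = (0.9248,0.7744); α = Δx/Fx = (288526921/311993600) / (288526921/38999200) = 1/8
check: Δy/Fy = (241596363/311993600) / (241596363/38999200) = 1/8 ✓

α = 1/8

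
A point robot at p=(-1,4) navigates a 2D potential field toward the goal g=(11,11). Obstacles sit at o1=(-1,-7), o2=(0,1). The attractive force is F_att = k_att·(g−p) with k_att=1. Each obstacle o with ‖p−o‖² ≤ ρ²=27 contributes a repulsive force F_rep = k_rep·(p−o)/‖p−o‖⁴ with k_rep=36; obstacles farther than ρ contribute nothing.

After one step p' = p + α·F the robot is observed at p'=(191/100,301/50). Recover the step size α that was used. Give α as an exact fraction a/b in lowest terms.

α = 1/4

F_att = 1·(g−p) = 1·(12,7) = (12.0000,7.0000)
o1: d²=121 > ρ²=27 → inactive
o2: d²=10 ≤ ρ²=27; F_rep = 36·(-1,3)/10² = (-0.3600,1.0800)
F = F_att + ΣF_rep = (11.6400,8.0800)
Δp = p'−p = (2.9100,2.0200); α = Δx/Fx = (291/100) / (291/25) = 1/4
check: Δy/Fy = (101/50) / (202/25) = 1/4 ✓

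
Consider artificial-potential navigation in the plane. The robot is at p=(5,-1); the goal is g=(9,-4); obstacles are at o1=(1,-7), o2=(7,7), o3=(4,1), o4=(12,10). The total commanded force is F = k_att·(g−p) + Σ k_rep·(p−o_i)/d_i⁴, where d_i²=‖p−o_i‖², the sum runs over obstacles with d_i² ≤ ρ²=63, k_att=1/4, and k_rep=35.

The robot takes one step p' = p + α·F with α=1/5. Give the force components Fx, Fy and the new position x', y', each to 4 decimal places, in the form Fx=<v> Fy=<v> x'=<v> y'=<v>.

Fx=2.4518 Fy=-3.4723 x'=5.4904 y'=-1.6945

F_att = 1/4·(g−p) = 1/4·(4,-3) = (1.0000,-0.7500)
o1: d²=52 ≤ ρ²=63; F_rep = 35·(4,6)/52² = (0.0518,0.0777)
o2: d²=68 > ρ²=63 → inactive
o3: d²=5 ≤ ρ²=63; F_rep = 35·(1,-2)/5² = (1.4000,-2.8000)
o4: d²=170 > ρ²=63 → inactive
F = F_att + ΣF_rep = (2.4518,-3.4723)
p' = p + 1/5·F = (5.4904,-1.6945)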